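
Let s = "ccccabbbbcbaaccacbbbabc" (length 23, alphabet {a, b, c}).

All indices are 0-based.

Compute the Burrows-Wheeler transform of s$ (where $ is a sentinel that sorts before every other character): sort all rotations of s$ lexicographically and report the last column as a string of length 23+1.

rank  rotation                  last
    0  $ccccabbbbcbaaccacbbbabc  c
    1  aaccacbbbabc$ccccabbbbcb  b
    2  abbbbcbaaccacbbbabc$cccc  c
    3  abc$ccccabbbbcbaaccacbbb  b
    4  acbbbabc$ccccabbbbcbaacc  c
    5  accacbbbabc$ccccabbbbcba  a
    6  baaccacbbbabc$ccccabbbbc  c
    7  babc$ccccabbbbcbaaccacbb  b
    8  bbabc$ccccabbbbcbaaccacb  b
    9  bbbabc$ccccabbbbcbaaccac  c
   10  bbbbcbaaccacbbbabc$cccca  a
   11  bbbcbaaccacbbbabc$ccccab  b
   12  bbcbaaccacbbbabc$ccccabb  b
   13  bc$ccccabbbbcbaaccacbbba  a
   14  bcbaaccacbbbabc$ccccabbb  b
   15  c$ccccabbbbcbaaccacbbbab  b
   16  cabbbbcbaaccacbbbabc$ccc  c
   17  cacbbbabc$ccccabbbbcbaac  c
   18  cbaaccacbbbabc$ccccabbbb  b
   19  cbbbabc$ccccabbbbcbaacca  a
   20  ccabbbbcbaaccacbbbabc$cc  c
   21  ccacbbbabc$ccccabbbbcbaa  a
   22  cccabbbbcbaaccacbbbabc$c  c
   23  ccccabbbbcbaaccacbbbabc$  $

cbcbcacbbcabbabbccbacac$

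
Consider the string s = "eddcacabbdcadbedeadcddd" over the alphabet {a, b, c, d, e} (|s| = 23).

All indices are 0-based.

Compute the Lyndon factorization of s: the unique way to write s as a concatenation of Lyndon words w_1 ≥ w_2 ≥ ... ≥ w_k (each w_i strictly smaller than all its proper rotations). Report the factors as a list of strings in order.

["e", "d", "d", "c", "ac", "abbdcadbedeadcddd"]

emit factor 1: 'e' (i=0, period=1)
emit factor 2: 'd' (i=1, period=1)
emit factor 3: 'd' (i=2, period=1)
emit factor 4: 'c' (i=3, period=1)
emit factor 5: 'ac' (i=4, period=2)
emit factor 6: 'abbdcadbedeadcddd' (i=6, period=17)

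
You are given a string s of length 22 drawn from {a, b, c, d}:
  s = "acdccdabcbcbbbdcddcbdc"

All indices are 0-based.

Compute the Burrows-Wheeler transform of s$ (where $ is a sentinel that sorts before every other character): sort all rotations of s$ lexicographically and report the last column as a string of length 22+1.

rank  rotation                 last
    0  $acdccdabcbcbbbdcddcbdc  c
    1  abcbcbbbdcddcbdc$acdccd  d
    2  acdccdabcbcbbbdcddcbdc$  $
    3  bbbdcddcbdc$acdccdabcbc  c
    4  bbdcddcbdc$acdccdabcbcb  b
    5  bcbbbdcddcbdc$acdccdabc  c
    6  bcbcbbbdcddcbdc$acdccda  a
    7  bdc$acdccdabcbcbbbdcddc  c
    8  bdcddcbdc$acdccdabcbcbb  b
    9  c$acdccdabcbcbbbdcddcbd  d
   10  cbbbdcddcbdc$acdccdabcb  b
   11  cbcbbbdcddcbdc$acdccdab  b
   12  cbdc$acdccdabcbcbbbdcdd  d
   13  ccdabcbcbbbdcddcbdc$acd  d
   14  cdabcbcbbbdcddcbdc$acdc  c
   15  cdccdabcbcbbbdcddcbdc$a  a
   16  cddcbdc$acdccdabcbcbbbd  d
   17  dabcbcbbbdcddcbdc$acdcc  c
   18  dc$acdccdabcbcbbbdcddcb  b
   19  dcbdc$acdccdabcbcbbbdcd  d
   20  dccdabcbcbbbdcddcbdc$ac  c
   21  dcddcbdc$acdccdabcbcbbb  b
   22  ddcbdc$acdccdabcbcbbbdc  c

cd$cbcacbdbbddcadcbdcbc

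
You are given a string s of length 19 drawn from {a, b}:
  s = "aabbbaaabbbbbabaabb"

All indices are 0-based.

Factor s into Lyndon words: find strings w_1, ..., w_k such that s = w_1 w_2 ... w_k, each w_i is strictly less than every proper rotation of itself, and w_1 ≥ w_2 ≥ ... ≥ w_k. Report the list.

emit factor 1: 'aabbb' (i=0, period=5)
emit factor 2: 'aaabbbbbabaabb' (i=5, period=14)

["aabbb", "aaabbbbbabaabb"]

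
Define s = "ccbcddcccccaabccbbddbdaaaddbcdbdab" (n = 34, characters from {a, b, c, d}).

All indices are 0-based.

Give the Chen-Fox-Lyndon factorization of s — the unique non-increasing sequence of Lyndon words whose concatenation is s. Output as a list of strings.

["c", "c", "bcddccccc", "aabccbbddbd", "aaaddbcdbdab"]

emit factor 1: 'c' (i=0, period=1)
emit factor 2: 'c' (i=1, period=1)
emit factor 3: 'bcddccccc' (i=2, period=9)
emit factor 4: 'aabccbbddbd' (i=11, period=11)
emit factor 5: 'aaaddbcdbdab' (i=22, period=12)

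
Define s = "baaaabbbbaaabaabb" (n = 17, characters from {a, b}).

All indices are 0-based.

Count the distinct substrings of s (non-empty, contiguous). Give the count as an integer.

rank→(start, suffix):
  0 → (1, 'aaaabbbbaaabaabb')
  1 → (9, 'aaabaabb')
  2 → (2, 'aaabbbbaaabaabb')
  3 → (10, 'aabaabb')
  4 → (13, 'aabb')
  5 → (3, 'aabbbbaaabaabb')
  6 → (11, 'abaabb')
  7 → (14, 'abb')
  8 → (4, 'abbbbaaabaabb')
  9 → (16, 'b')
  10 → (0, 'baaaabbbbaaabaabb')
  11 → (8, 'baaabaabb')
  12 → (12, 'baabb')
  13 → (15, 'bb')
  14 → (7, 'bbaaabaabb')
  15 → (6, 'bbbaaabaabb')
  16 → (5, 'bbbbaaabaabb')

SA = [1, 9, 2, 10, 13, 3, 11, 14, 4, 16, 0, 8, 12, 15, 7, 6, 5]
rank  pair      lcp
   1  s[1:],s[9:]  3  'aaa'
   2  s[9:],s[2:]  4  'aaab'
   3  s[2:],s[10:]  2  'aa'
   4  s[10:],s[13:]  3  'aab'
   5  s[13:],s[3:]  4  'aabb'
   6  s[3:],s[11:]  1  'a'
   7  s[11:],s[14:]  2  'ab'
   8  s[14:],s[4:]  3  'abb'
   9  s[4:],s[16:]  0  ''
  10  s[16:],s[0:]  1  'b'
  11  s[0:],s[8:]  4  'baaa'
  12  s[8:],s[12:]  3  'baa'
  13  s[12:],s[15:]  1  'b'
  14  s[15:],s[7:]  2  'bb'
  15  s[7:],s[6:]  2  'bb'
  16  s[6:],s[5:]  3  'bbb'

n(n+1)/2 = 17·18/2 = 153
Σ LCP = 0 + 3 + 4 + 2 + 3 + 4 + 1 + 2 + 3 + 0 + 1 + 4 + 3 + 1 + 2 + 2 + 3 = 38
distinct = 153 − 38 = 115

115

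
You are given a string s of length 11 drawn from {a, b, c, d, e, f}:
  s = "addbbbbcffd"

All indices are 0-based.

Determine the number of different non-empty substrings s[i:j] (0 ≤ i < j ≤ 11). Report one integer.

rank→(start, suffix):
  0 → (0, 'addbbbbcffd')
  1 → (3, 'bbbbcffd')
  2 → (4, 'bbbcffd')
  3 → (5, 'bbcffd')
  4 → (6, 'bcffd')
  5 → (7, 'cffd')
  6 → (10, 'd')
  7 → (2, 'dbbbbcffd')
  8 → (1, 'ddbbbbcffd')
  9 → (9, 'fd')
  10 → (8, 'ffd')

SA = [0, 3, 4, 5, 6, 7, 10, 2, 1, 9, 8]
[i] adj suffixes → lcp
  [1] 0/3 → 0 ('')
  [2] 3/4 → 3 ('bbb')
  [3] 4/5 → 2 ('bb')
  [4] 5/6 → 1 ('b')
  [5] 6/7 → 0 ('')
  [6] 7/10 → 0 ('')
  [7] 10/2 → 1 ('d')
  [8] 2/1 → 1 ('d')
  [9] 1/9 → 0 ('')
  [10] 9/8 → 1 ('f')

n(n+1)/2 = 11·12/2 = 66
Σ LCP = 0 + 0 + 3 + 2 + 1 + 0 + 0 + 1 + 1 + 0 + 1 = 9
distinct = 66 − 9 = 57

57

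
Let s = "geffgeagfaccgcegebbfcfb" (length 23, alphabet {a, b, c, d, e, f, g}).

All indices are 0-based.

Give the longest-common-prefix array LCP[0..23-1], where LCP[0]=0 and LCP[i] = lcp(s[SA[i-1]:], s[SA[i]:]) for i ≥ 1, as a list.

[0, 1, 0, 1, 1, 0, 1, 1, 1, 0, 1, 1, 1, 0, 1, 1, 1, 1, 0, 1, 2, 2, 1]

rank | idx | suffix
   0 |   9 | accgcegebbfcfb
   1 |   6 | agfaccgcegebbfcfb
   2 |  22 | b
   3 |  17 | bbfcfb
   4 |  18 | bfcfb
   5 |  10 | ccgcegebbfcfb
   6 |  13 | cegebbfcfb
   7 |  20 | cfb
   8 |  11 | cgcegebbfcfb
   9 |   5 | eagfaccgcegebbfcfb
  10 |  16 | ebbfcfb
  11 |   1 | effgeagfaccgcegebbfcfb
  12 |  14 | egebbfcfb
  13 |   8 | faccgcegebbfcfb
  14 |  21 | fb
  15 |  19 | fcfb
  16 |   2 | ffgeagfaccgcegebbfcfb
  17 |   3 | fgeagfaccgcegebbfcfb
  18 |  12 | gcegebbfcfb
  19 |   4 | geagfaccgcegebbfcfb
  20 |  15 | gebbfcfb
  21 |   0 | geffgeagfaccgcegebbfcfb
  22 |   7 | gfaccgcegebbfcfb

SA = [9, 6, 22, 17, 18, 10, 13, 20, 11, 5, 16, 1, 14, 8, 21, 19, 2, 3, 12, 4, 15, 0, 7]
i: (SA[i-1],SA[i]) lcp shared
  1: (9,6) 1 'a'
  2: (6,22) 0 ''
  3: (22,17) 1 'b'
  4: (17,18) 1 'b'
  5: (18,10) 0 ''
  6: (10,13) 1 'c'
  7: (13,20) 1 'c'
  8: (20,11) 1 'c'
  9: (11,5) 0 ''
  10: (5,16) 1 'e'
  11: (16,1) 1 'e'
  12: (1,14) 1 'e'
  13: (14,8) 0 ''
  14: (8,21) 1 'f'
  15: (21,19) 1 'f'
  16: (19,2) 1 'f'
  17: (2,3) 1 'f'
  18: (3,12) 0 ''
  19: (12,4) 1 'g'
  20: (4,15) 2 'ge'
  21: (15,0) 2 'ge'
  22: (0,7) 1 'g'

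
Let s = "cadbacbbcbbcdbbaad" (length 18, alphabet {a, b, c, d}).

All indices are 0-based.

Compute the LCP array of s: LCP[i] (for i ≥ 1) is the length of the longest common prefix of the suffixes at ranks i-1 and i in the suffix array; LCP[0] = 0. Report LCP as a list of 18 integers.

[0, 1, 1, 2, 0, 2, 1, 2, 3, 1, 2, 0, 1, 4, 1, 0, 1, 2]

sorted suffixes:
  #0 SA[0]=15  'aad'
  #1 SA[1]=4  'acbbcbbcdbbaad'
  #2 SA[2]=16  'ad'
  #3 SA[3]=1  'adbacbbcbbcdbbaad'
  #4 SA[4]=14  'baad'
  #5 SA[5]=3  'bacbbcbbcdbbaad'
  #6 SA[6]=13  'bbaad'
  #7 SA[7]=6  'bbcbbcdbbaad'
  #8 SA[8]=9  'bbcdbbaad'
  #9 SA[9]=7  'bcbbcdbbaad'
  #10 SA[10]=10  'bcdbbaad'
  #11 SA[11]=0  'cadbacbbcbbcdbbaad'
  #12 SA[12]=5  'cbbcbbcdbbaad'
  #13 SA[13]=8  'cbbcdbbaad'
  #14 SA[14]=11  'cdbbaad'
  #15 SA[15]=17  'd'
  #16 SA[16]=2  'dbacbbcbbcdbbaad'
  #17 SA[17]=12  'dbbaad'

SA = [15, 4, 16, 1, 14, 3, 13, 6, 9, 7, 10, 0, 5, 8, 11, 17, 2, 12]
i: (SA[i-1],SA[i]) lcp shared
  1: (15,4) 1 'a'
  2: (4,16) 1 'a'
  3: (16,1) 2 'ad'
  4: (1,14) 0 ''
  5: (14,3) 2 'ba'
  6: (3,13) 1 'b'
  7: (13,6) 2 'bb'
  8: (6,9) 3 'bbc'
  9: (9,7) 1 'b'
  10: (7,10) 2 'bc'
  11: (10,0) 0 ''
  12: (0,5) 1 'c'
  13: (5,8) 4 'cbbc'
  14: (8,11) 1 'c'
  15: (11,17) 0 ''
  16: (17,2) 1 'd'
  17: (2,12) 2 'db'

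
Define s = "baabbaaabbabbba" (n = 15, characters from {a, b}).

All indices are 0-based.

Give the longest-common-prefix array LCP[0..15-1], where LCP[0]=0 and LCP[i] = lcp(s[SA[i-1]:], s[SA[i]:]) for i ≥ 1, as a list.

[0, 1, 2, 5, 1, 4, 3, 0, 2, 3, 2, 1, 3, 3, 2]

rank | idx | suffix
   0 |  14 | a
   1 |   5 | aaabbabbba
   2 |   1 | aabbaaabbabbba
   3 |   6 | aabbabbba
   4 |   2 | abbaaabbabbba
   5 |   7 | abbabbba
   6 |  10 | abbba
   7 |  13 | ba
   8 |   4 | baaabbabbba
   9 |   0 | baabbaaabbabbba
  10 |   9 | babbba
  11 |  12 | bba
  12 |   3 | bbaaabbabbba
  13 |   8 | bbabbba
  14 |  11 | bbba

SA = [14, 5, 1, 6, 2, 7, 10, 13, 4, 0, 9, 12, 3, 8, 11]
[i] adj suffixes → lcp
  [1] 14/5 → 1 ('a')
  [2] 5/1 → 2 ('aa')
  [3] 1/6 → 5 ('aabba')
  [4] 6/2 → 1 ('a')
  [5] 2/7 → 4 ('abba')
  [6] 7/10 → 3 ('abb')
  [7] 10/13 → 0 ('')
  [8] 13/4 → 2 ('ba')
  [9] 4/0 → 3 ('baa')
  [10] 0/9 → 2 ('ba')
  [11] 9/12 → 1 ('b')
  [12] 12/3 → 3 ('bba')
  [13] 3/8 → 3 ('bba')
  [14] 8/11 → 2 ('bb')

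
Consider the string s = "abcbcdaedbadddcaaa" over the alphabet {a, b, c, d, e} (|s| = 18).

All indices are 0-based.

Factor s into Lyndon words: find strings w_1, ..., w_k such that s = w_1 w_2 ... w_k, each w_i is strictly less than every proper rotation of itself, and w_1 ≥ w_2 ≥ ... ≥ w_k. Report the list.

emit factor 1: 'abcbcdaedbadddc' (i=0, period=15)
emit factor 2: 'a' (i=15, period=1)
emit factor 3: 'a' (i=16, period=1)
emit factor 4: 'a' (i=17, period=1)

["abcbcdaedbadddc", "a", "a", "a"]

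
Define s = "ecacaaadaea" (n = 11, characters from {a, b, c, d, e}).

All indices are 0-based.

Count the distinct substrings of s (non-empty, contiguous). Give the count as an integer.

57

sorted suffixes:
  #0 SA[0]=10  'a'
  #1 SA[1]=4  'aaadaea'
  #2 SA[2]=5  'aadaea'
  #3 SA[3]=2  'acaaadaea'
  #4 SA[4]=6  'adaea'
  #5 SA[5]=8  'aea'
  #6 SA[6]=3  'caaadaea'
  #7 SA[7]=1  'cacaaadaea'
  #8 SA[8]=7  'daea'
  #9 SA[9]=9  'ea'
  #10 SA[10]=0  'ecacaaadaea'

SA = [10, 4, 5, 2, 6, 8, 3, 1, 7, 9, 0]
rank  pair      lcp
   1  s[10:],s[4:]  1  'a'
   2  s[4:],s[5:]  2  'aa'
   3  s[5:],s[2:]  1  'a'
   4  s[2:],s[6:]  1  'a'
   5  s[6:],s[8:]  1  'a'
   6  s[8:],s[3:]  0  ''
   7  s[3:],s[1:]  2  'ca'
   8  s[1:],s[7:]  0  ''
   9  s[7:],s[9:]  0  ''
  10  s[9:],s[0:]  1  'e'

n(n+1)/2 = 11·12/2 = 66
Σ LCP = 0 + 1 + 2 + 1 + 1 + 1 + 0 + 2 + 0 + 0 + 1 = 9
distinct = 66 − 9 = 57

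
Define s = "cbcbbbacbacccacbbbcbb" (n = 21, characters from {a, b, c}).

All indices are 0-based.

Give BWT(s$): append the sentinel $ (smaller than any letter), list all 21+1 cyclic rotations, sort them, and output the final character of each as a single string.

bbcbbbccbccbbccabba$ca

rank  rotation                last
    0  $cbcbbbacbacccacbbbcbb  b
    1  acbacccacbbbcbb$cbcbbb  b
    2  acbbbcbb$cbcbbbacbaccc  c
    3  acccacbbbcbb$cbcbbbacb  b
    4  b$cbcbbbacbacccacbbbcb  b
    5  bacbacccacbbbcbb$cbcbb  b
    6  bacccacbbbcbb$cbcbbbac  c
    7  bb$cbcbbbacbacccacbbbc  c
    8  bbacbacccacbbbcbb$cbcb  b
    9  bbbacbacccacbbbcbb$cbc  c
   10  bbbcbb$cbcbbbacbacccac  c
   11  bbcbb$cbcbbbacbacccacb  b
   12  bcbb$cbcbbbacbacccacbb  b
   13  bcbbbacbacccacbbbcbb$c  c
   14  cacbbbcbb$cbcbbbacbacc  c
   15  cbacccacbbbcbb$cbcbbba  a
   16  cbb$cbcbbbacbacccacbbb  b
   17  cbbbacbacccacbbbcbb$cb  b
   18  cbbbcbb$cbcbbbacbaccca  a
   19  cbcbbbacbacccacbbbcbb$  $
   20  ccacbbbcbb$cbcbbbacbac  c
   21  cccacbbbcbb$cbcbbbacba  a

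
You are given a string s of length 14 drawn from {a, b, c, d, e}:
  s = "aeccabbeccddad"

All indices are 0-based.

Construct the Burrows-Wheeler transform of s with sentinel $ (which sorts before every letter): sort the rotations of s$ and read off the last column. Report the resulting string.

rank  rotation         last
    0  $aeccabbeccddad  d
    1  abbeccddad$aecc  c
    2  ad$aeccabbeccdd  d
    3  aeccabbeccddad$  $
    4  bbeccddad$aecca  a
    5  beccddad$aeccab  b
    6  cabbeccddad$aec  c
    7  ccabbeccddad$ae  e
    8  ccddad$aeccabbe  e
    9  cddad$aeccabbec  c
   10  d$aeccabbeccdda  a
   11  dad$aeccabbeccd  d
   12  ddad$aeccabbecc  c
   13  eccabbeccddad$a  a
   14  eccddad$aeccabb  b

dcd$abceecadcab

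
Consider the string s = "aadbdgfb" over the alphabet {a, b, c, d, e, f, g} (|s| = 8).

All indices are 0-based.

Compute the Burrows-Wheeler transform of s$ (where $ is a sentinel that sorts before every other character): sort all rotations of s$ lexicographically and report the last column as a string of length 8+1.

b$afdabgd

rank  rotation   last
    0  $aadbdgfb  b
    1  aadbdgfb$  $
    2  adbdgfb$a  a
    3  b$aadbdgf  f
    4  bdgfb$aad  d
    5  dbdgfb$aa  a
    6  dgfb$aadb  b
    7  fb$aadbdg  g
    8  gfb$aadbd  d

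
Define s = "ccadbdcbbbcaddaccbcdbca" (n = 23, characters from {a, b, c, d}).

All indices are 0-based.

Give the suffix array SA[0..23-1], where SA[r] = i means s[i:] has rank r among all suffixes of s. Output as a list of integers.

rank | idx | suffix
   0 |  22 | a
   1 |  14 | accbcdbca
   2 |   2 | adbdcbbbcaddaccbcdbca
   3 |  11 | addaccbcdbca
   4 |   7 | bbbcaddaccbcdbca
   5 |   8 | bbcaddaccbcdbca
   6 |  20 | bca
   7 |   9 | bcaddaccbcdbca
   8 |  17 | bcdbca
   9 |   4 | bdcbbbcaddaccbcdbca
  10 |  21 | ca
  11 |   1 | cadbdcbbbcaddaccbcdbca
  12 |  10 | caddaccbcdbca
  13 |   6 | cbbbcaddaccbcdbca
  14 |  16 | cbcdbca
  15 |   0 | ccadbdcbbbcaddaccbcdbca
  16 |  15 | ccbcdbca
  17 |  18 | cdbca
  18 |  13 | daccbcdbca
  19 |  19 | dbca
  20 |   3 | dbdcbbbcaddaccbcdbca
  21 |   5 | dcbbbcaddaccbcdbca
  22 |  12 | ddaccbcdbca

[22, 14, 2, 11, 7, 8, 20, 9, 17, 4, 21, 1, 10, 6, 16, 0, 15, 18, 13, 19, 3, 5, 12]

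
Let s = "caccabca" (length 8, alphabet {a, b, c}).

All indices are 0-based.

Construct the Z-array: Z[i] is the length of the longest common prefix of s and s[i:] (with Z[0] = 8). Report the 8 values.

Z[0]=8
i=1: i≥r, start 0; Z[1]=0
i=2: i≥r, start 0; Z[2]=1 extend→box=[2,3)
i=3: i≥r, start 0; Z[3]=2 extend→box=[3,5)
i=4: min(r-i=1, Z[1]=0)=0; Z[4]=0
i=5: i≥r, start 0; Z[5]=0
i=6: i≥r, start 0; Z[6]=2 extend→box=[6,8)
i=7: min(r-i=1, Z[1]=0)=0; Z[7]=0

[8, 0, 1, 2, 0, 0, 2, 0]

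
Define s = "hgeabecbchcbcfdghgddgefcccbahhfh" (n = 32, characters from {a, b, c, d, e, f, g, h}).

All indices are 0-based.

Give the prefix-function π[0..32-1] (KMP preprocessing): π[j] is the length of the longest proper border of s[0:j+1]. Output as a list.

[0, 0, 0, 0, 0, 0, 0, 0, 0, 1, 0, 0, 0, 0, 0, 0, 1, 2, 0, 0, 0, 0, 0, 0, 0, 0, 0, 0, 1, 1, 0, 1]

π[0] = 0
j=1 s[j]='g': π[1]=0 (border '')
j=2 s[j]='e': π[2]=0 (border '')
j=3 s[j]='a': π[3]=0 (border '')
j=4 s[j]='b': π[4]=0 (border '')
j=5 s[j]='e': π[5]=0 (border '')
j=6 s[j]='c': π[6]=0 (border '')
j=7 s[j]='b': π[7]=0 (border '')
j=8 s[j]='c': π[8]=0 (border '')
j=9 s[j]='h': π[9]=1 (border 'h')
j=10 s[j]='c': k: 1→0; π[10]=0 (border '')
j=11 s[j]='b': π[11]=0 (border '')
j=12 s[j]='c': π[12]=0 (border '')
j=13 s[j]='f': π[13]=0 (border '')
j=14 s[j]='d': π[14]=0 (border '')
j=15 s[j]='g': π[15]=0 (border '')
j=16 s[j]='h': π[16]=1 (border 'h')
j=17 s[j]='g': π[17]=2 (border 'hg')
j=18 s[j]='d': k: 2→0; π[18]=0 (border '')
j=19 s[j]='d': π[19]=0 (border '')
j=20 s[j]='g': π[20]=0 (border '')
j=21 s[j]='e': π[21]=0 (border '')
j=22 s[j]='f': π[22]=0 (border '')
j=23 s[j]='c': π[23]=0 (border '')
j=24 s[j]='c': π[24]=0 (border '')
j=25 s[j]='c': π[25]=0 (border '')
j=26 s[j]='b': π[26]=0 (border '')
j=27 s[j]='a': π[27]=0 (border '')
j=28 s[j]='h': π[28]=1 (border 'h')
j=29 s[j]='h': k: 1→0; π[29]=1 (border 'h')
j=30 s[j]='f': k: 1→0; π[30]=0 (border '')
j=31 s[j]='h': π[31]=1 (border 'h')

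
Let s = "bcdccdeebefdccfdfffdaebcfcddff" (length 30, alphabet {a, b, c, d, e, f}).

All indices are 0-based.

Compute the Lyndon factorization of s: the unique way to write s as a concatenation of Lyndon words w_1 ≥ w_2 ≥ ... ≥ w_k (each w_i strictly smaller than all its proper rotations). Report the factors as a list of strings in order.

emit factor 1: 'bcdccdeebefdccfdfffd' (i=0, period=20)
emit factor 2: 'aebcfcddff' (i=20, period=10)

["bcdccdeebefdccfdfffd", "aebcfcddff"]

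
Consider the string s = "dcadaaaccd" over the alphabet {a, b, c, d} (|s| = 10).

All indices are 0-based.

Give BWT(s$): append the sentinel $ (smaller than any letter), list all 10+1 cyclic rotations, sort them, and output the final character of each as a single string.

ddaacdacca$

rank  rotation     last
    0  $dcadaaaccd  d
    1  aaaccd$dcad  d
    2  aaccd$dcada  a
    3  accd$dcadaa  a
    4  adaaaccd$dc  c
    5  cadaaaccd$d  d
    6  ccd$dcadaaa  a
    7  cd$dcadaaac  c
    8  d$dcadaaacc  c
    9  daaaccd$dca  a
   10  dcadaaaccd$  $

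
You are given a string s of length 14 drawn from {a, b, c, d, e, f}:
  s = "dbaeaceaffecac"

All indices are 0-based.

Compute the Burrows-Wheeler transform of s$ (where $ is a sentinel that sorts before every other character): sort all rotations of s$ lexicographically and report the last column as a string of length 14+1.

ccebedaea$acffa

rank  rotation         last
    0  $dbaeaceaffecac  c
    1  ac$dbaeaceaffec  c
    2  aceaffecac$dbae  e
    3  aeaceaffecac$db  b
    4  affecac$dbaeace  e
    5  baeaceaffecac$d  d
    6  c$dbaeaceaffeca  a
    7  cac$dbaeaceaffe  e
    8  ceaffecac$dbaea  a
    9  dbaeaceaffecac$  $
   10  eaceaffecac$dba  a
   11  eaffecac$dbaeac  c
   12  ecac$dbaeaceaff  f
   13  fecac$dbaeaceaf  f
   14  ffecac$dbaeacea  a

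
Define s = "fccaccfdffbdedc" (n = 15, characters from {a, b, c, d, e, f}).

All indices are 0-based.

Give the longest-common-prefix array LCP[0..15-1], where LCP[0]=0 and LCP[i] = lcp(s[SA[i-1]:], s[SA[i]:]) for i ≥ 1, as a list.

rank→(start, suffix):
  0 → (3, 'accfdffbdedc')
  1 → (10, 'bdedc')
  2 → (14, 'c')
  3 → (2, 'caccfdffbdedc')
  4 → (1, 'ccaccfdffbdedc')
  5 → (4, 'ccfdffbdedc')
  6 → (5, 'cfdffbdedc')
  7 → (13, 'dc')
  8 → (11, 'dedc')
  9 → (7, 'dffbdedc')
  10 → (12, 'edc')
  11 → (9, 'fbdedc')
  12 → (0, 'fccaccfdffbdedc')
  13 → (6, 'fdffbdedc')
  14 → (8, 'ffbdedc')

SA = [3, 10, 14, 2, 1, 4, 5, 13, 11, 7, 12, 9, 0, 6, 8]
rank  pair      lcp
   1  s[3:],s[10:]  0  ''
   2  s[10:],s[14:]  0  ''
   3  s[14:],s[2:]  1  'c'
   4  s[2:],s[1:]  1  'c'
   5  s[1:],s[4:]  2  'cc'
   6  s[4:],s[5:]  1  'c'
   7  s[5:],s[13:]  0  ''
   8  s[13:],s[11:]  1  'd'
   9  s[11:],s[7:]  1  'd'
  10  s[7:],s[12:]  0  ''
  11  s[12:],s[9:]  0  ''
  12  s[9:],s[0:]  1  'f'
  13  s[0:],s[6:]  1  'f'
  14  s[6:],s[8:]  1  'f'

[0, 0, 0, 1, 1, 2, 1, 0, 1, 1, 0, 0, 1, 1, 1]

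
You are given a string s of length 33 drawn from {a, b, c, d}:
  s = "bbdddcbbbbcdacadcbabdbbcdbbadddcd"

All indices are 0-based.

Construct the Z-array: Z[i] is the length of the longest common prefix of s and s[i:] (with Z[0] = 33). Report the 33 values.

[33, 1, 0, 0, 0, 0, 2, 2, 2, 1, 0, 0, 0, 0, 0, 0, 0, 1, 0, 1, 0, 2, 1, 0, 0, 2, 1, 0, 0, 0, 0, 0, 0]

Z[0]=33
i=1: i≥r, start 0; Z[1]=1 grow→box=[1,2)
i=2: i≥r, start 0; Z[2]=0
i=3: i≥r, start 0; Z[3]=0
i=4: i≥r, start 0; Z[4]=0
i=5: i≥r, start 0; Z[5]=0
i=6: i≥r, start 0; Z[6]=2 grow→box=[6,8)
i=7: min(r-i=1, Z[1]=1)=1; Z[7]=2 grow→box=[7,9)
i=8: min(r-i=1, Z[1]=1)=1; Z[8]=2 grow→box=[8,10)
i=9: min(r-i=1, Z[1]=1)=1; Z[9]=1
i=10: i≥r, start 0; Z[10]=0
i=11: i≥r, start 0; Z[11]=0
i=12: i≥r, start 0; Z[12]=0
i=13: i≥r, start 0; Z[13]=0
i=14: i≥r, start 0; Z[14]=0
i=15: i≥r, start 0; Z[15]=0
i=16: i≥r, start 0; Z[16]=0
i=17: i≥r, start 0; Z[17]=1 grow→box=[17,18)
i=18: i≥r, start 0; Z[18]=0
i=19: i≥r, start 0; Z[19]=1 grow→box=[19,20)
i=20: i≥r, start 0; Z[20]=0
i=21: i≥r, start 0; Z[21]=2 grow→box=[21,23)
i=22: min(r-i=1, Z[1]=1)=1; Z[22]=1
i=23: i≥r, start 0; Z[23]=0
i=24: i≥r, start 0; Z[24]=0
i=25: i≥r, start 0; Z[25]=2 grow→box=[25,27)
i=26: min(r-i=1, Z[1]=1)=1; Z[26]=1
i=27: i≥r, start 0; Z[27]=0
i=28: i≥r, start 0; Z[28]=0
i=29: i≥r, start 0; Z[29]=0
i=30: i≥r, start 0; Z[30]=0
i=31: i≥r, start 0; Z[31]=0
i=32: i≥r, start 0; Z[32]=0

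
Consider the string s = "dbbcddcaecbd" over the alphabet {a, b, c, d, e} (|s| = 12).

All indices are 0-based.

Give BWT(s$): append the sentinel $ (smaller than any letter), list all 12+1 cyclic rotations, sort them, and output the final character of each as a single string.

rank  rotation       last
    0  $dbbcddcaecbd  d
    1  aecbd$dbbcddc  c
    2  bbcddcaecbd$d  d
    3  bcddcaecbd$db  b
    4  bd$dbbcddcaec  c
    5  caecbd$dbbcdd  d
    6  cbd$dbbcddcae  e
    7  cddcaecbd$dbb  b
    8  d$dbbcddcaecb  b
    9  dbbcddcaecbd$  $
   10  dcaecbd$dbbcd  d
   11  ddcaecbd$dbbc  c
   12  ecbd$dbbcddca  a

dcdbcdebb$dca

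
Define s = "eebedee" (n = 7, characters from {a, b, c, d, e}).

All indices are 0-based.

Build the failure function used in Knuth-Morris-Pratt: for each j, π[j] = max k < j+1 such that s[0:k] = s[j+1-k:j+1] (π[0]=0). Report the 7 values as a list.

π[0] = 0
j=1 s[j]='e': π[1]=1 (border 'e')
j=2 s[j]='b': k: 1→0; π[2]=0 (border '')
j=3 s[j]='e': π[3]=1 (border 'e')
j=4 s[j]='d': k: 1→0; π[4]=0 (border '')
j=5 s[j]='e': π[5]=1 (border 'e')
j=6 s[j]='e': π[6]=2 (border 'ee')

[0, 1, 0, 1, 0, 1, 2]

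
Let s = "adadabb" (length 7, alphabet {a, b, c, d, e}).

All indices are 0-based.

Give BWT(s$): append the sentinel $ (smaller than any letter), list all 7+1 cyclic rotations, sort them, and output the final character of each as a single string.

rank  rotation  last
    0  $adadabb  b
    1  abb$adad  d
    2  adabb$ad  d
    3  adadabb$  $
    4  b$adadab  b
    5  bb$adada  a
    6  dabb$ada  a
    7  dadabb$a  a

bdd$baaa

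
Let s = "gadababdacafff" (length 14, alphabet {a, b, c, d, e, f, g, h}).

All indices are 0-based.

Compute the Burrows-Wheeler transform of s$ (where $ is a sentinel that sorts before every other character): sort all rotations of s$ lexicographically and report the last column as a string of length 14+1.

rank  rotation         last
    0  $gadababdacafff  f
    1  ababdacafff$gad  d
    2  abdacafff$gadab  b
    3  acafff$gadababd  d
    4  adababdacafff$g  g
    5  afff$gadababdac  c
    6  babdacafff$gada  a
    7  bdacafff$gadaba  a
    8  cafff$gadababda  a
    9  dababdacafff$ga  a
   10  dacafff$gadabab  b
   11  f$gadababdacaff  f
   12  ff$gadababdacaf  f
   13  fff$gadababdaca  a
   14  gadababdacafff$  $

fdbdgcaaaabffa$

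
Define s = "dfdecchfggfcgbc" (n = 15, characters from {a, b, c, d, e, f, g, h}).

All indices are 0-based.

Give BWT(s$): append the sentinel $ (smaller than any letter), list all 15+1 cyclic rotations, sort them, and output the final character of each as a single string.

rank  rotation          last
    0  $dfdecchfggfcgbc  c
    1  bc$dfdecchfggfcg  g
    2  c$dfdecchfggfcgb  b
    3  cchfggfcgbc$dfde  e
    4  cgbc$dfdecchfggf  f
    5  chfggfcgbc$dfdec  c
    6  decchfggfcgbc$df  f
    7  dfdecchfggfcgbc$  $
    8  ecchfggfcgbc$dfd  d
    9  fcgbc$dfdecchfgg  g
   10  fdecchfggfcgbc$d  d
   11  fggfcgbc$dfdecch  h
   12  gbc$dfdecchfggfc  c
   13  gfcgbc$dfdecchfg  g
   14  ggfcgbc$dfdecchf  f
   15  hfggfcgbc$dfdecc  c

cgbefcf$dgdhcgfc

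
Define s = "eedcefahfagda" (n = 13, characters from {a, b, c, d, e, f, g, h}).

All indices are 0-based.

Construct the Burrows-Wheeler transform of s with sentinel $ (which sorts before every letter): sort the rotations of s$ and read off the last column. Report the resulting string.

adffdgee$cheaa

rank  rotation        last
    0  $eedcefahfagda  a
    1  a$eedcefahfagd  d
    2  agda$eedcefahf  f
    3  ahfagda$eedcef  f
    4  cefahfagda$eed  d
    5  da$eedcefahfag  g
    6  dcefahfagda$ee  e
    7  edcefahfagda$e  e
    8  eedcefahfagda$  $
    9  efahfagda$eedc  c
   10  fagda$eedcefah  h
   11  fahfagda$eedce  e
   12  gda$eedcefahfa  a
   13  hfagda$eedcefa  a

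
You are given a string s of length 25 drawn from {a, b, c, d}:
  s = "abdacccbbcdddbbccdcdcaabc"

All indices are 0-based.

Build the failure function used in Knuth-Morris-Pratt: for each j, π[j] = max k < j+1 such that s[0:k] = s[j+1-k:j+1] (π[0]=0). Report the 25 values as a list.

[0, 0, 0, 1, 0, 0, 0, 0, 0, 0, 0, 0, 0, 0, 0, 0, 0, 0, 0, 0, 0, 1, 1, 2, 0]

π[0] = 0
j=1 s[j]='b': π[1]=0 (border '')
j=2 s[j]='d': π[2]=0 (border '')
j=3 s[j]='a': π[3]=1 (border 'a')
j=4 s[j]='c': k: 1→0; π[4]=0 (border '')
j=5 s[j]='c': π[5]=0 (border '')
j=6 s[j]='c': π[6]=0 (border '')
j=7 s[j]='b': π[7]=0 (border '')
j=8 s[j]='b': π[8]=0 (border '')
j=9 s[j]='c': π[9]=0 (border '')
j=10 s[j]='d': π[10]=0 (border '')
j=11 s[j]='d': π[11]=0 (border '')
j=12 s[j]='d': π[12]=0 (border '')
j=13 s[j]='b': π[13]=0 (border '')
j=14 s[j]='b': π[14]=0 (border '')
j=15 s[j]='c': π[15]=0 (border '')
j=16 s[j]='c': π[16]=0 (border '')
j=17 s[j]='d': π[17]=0 (border '')
j=18 s[j]='c': π[18]=0 (border '')
j=19 s[j]='d': π[19]=0 (border '')
j=20 s[j]='c': π[20]=0 (border '')
j=21 s[j]='a': π[21]=1 (border 'a')
j=22 s[j]='a': k: 1→0; π[22]=1 (border 'a')
j=23 s[j]='b': π[23]=2 (border 'ab')
j=24 s[j]='c': k: 2→0; π[24]=0 (border '')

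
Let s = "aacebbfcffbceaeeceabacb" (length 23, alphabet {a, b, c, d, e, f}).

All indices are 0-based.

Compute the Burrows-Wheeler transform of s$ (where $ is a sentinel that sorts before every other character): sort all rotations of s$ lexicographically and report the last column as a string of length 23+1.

b$ebaecaefbaebafccceafbc

rank  rotation                  last
    0  $aacebbfcffbceaeeceabacb  b
    1  aacebbfcffbceaeeceabacb$  $
    2  abacb$aacebbfcffbceaeece  e
    3  acb$aacebbfcffbceaeeceab  b
    4  acebbfcffbceaeeceabacb$a  a
    5  aeeceabacb$aacebbfcffbce  e
    6  b$aacebbfcffbceaeeceabac  c
    7  bacb$aacebbfcffbceaeecea  a
    8  bbfcffbceaeeceabacb$aace  e
    9  bceaeeceabacb$aacebbfcff  f
   10  bfcffbceaeeceabacb$aaceb  b
   11  cb$aacebbfcffbceaeeceaba  a
   12  ceabacb$aacebbfcffbceaee  e
   13  ceaeeceabacb$aacebbfcffb  b
   14  cebbfcffbceaeeceabacb$aa  a
   15  cffbceaeeceabacb$aacebbf  f
   16  eabacb$aacebbfcffbceaeec  c
   17  eaeeceabacb$aacebbfcffbc  c
   18  ebbfcffbceaeeceabacb$aac  c
   19  eceabacb$aacebbfcffbceae  e
   20  eeceabacb$aacebbfcffbcea  a
   21  fbceaeeceabacb$aacebbfcf  f
   22  fcffbceaeeceabacb$aacebb  b
   23  ffbceaeeceabacb$aacebbfc  c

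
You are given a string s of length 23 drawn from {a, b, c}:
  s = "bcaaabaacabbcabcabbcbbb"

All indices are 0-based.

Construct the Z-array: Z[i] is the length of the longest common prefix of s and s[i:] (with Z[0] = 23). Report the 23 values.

[23, 0, 0, 0, 0, 1, 0, 0, 0, 0, 1, 3, 0, 0, 3, 0, 0, 1, 2, 0, 1, 1, 1]

Z[0]=23
i=1: i≥r, start 0; Z[1]=0
i=2: i≥r, start 0; Z[2]=0
i=3: i≥r, start 0; Z[3]=0
i=4: i≥r, start 0; Z[4]=0
i=5: i≥r, start 0; Z[5]=1 scan→box=[5,6)
i=6: i≥r, start 0; Z[6]=0
i=7: i≥r, start 0; Z[7]=0
i=8: i≥r, start 0; Z[8]=0
i=9: i≥r, start 0; Z[9]=0
i=10: i≥r, start 0; Z[10]=1 scan→box=[10,11)
i=11: i≥r, start 0; Z[11]=3 scan→box=[11,14)
i=12: min(r-i=2, Z[1]=0)=0; Z[12]=0
i=13: min(r-i=1, Z[2]=0)=0; Z[13]=0
i=14: i≥r, start 0; Z[14]=3 scan→box=[14,17)
i=15: min(r-i=2, Z[1]=0)=0; Z[15]=0
i=16: min(r-i=1, Z[2]=0)=0; Z[16]=0
i=17: i≥r, start 0; Z[17]=1 scan→box=[17,18)
i=18: i≥r, start 0; Z[18]=2 scan→box=[18,20)
i=19: min(r-i=1, Z[1]=0)=0; Z[19]=0
i=20: i≥r, start 0; Z[20]=1 scan→box=[20,21)
i=21: i≥r, start 0; Z[21]=1 scan→box=[21,22)
i=22: i≥r, start 0; Z[22]=1 scan→box=[22,23)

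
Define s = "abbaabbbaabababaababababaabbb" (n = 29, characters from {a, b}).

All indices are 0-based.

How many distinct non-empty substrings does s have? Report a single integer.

rank | idx | suffix
   0 |   8 | aabababaababababaabbb
   1 |  15 | aababababaabbb
   2 |  24 | aabbb
   3 |   3 | aabbbaabababaababababaabbb
   4 |  13 | abaababababaabbb
   5 |  22 | abaabbb
   6 |  11 | ababaababababaabbb
   7 |  20 | ababaabbb
   8 |   9 | abababaababababaabbb
   9 |  18 | abababaabbb
  10 |  16 | ababababaabbb
  11 |   0 | abbaabbbaabababaababababaabbb
  12 |  25 | abbb
  13 |   4 | abbbaabababaababababaabbb
  14 |  28 | b
  15 |   7 | baabababaababababaabbb
  16 |  14 | baababababaabbb
  17 |  23 | baabbb
  18 |   2 | baabbbaabababaababababaabbb
  19 |  12 | babaababababaabbb
  20 |  21 | babaabbb
  21 |  10 | bababaababababaabbb
  22 |  19 | bababaabbb
  23 |  17 | babababaabbb
  24 |  27 | bb
  25 |   6 | bbaabababaababababaabbb
  26 |   1 | bbaabbbaabababaababababaabbb
  27 |  26 | bbb
  28 |   5 | bbbaabababaababababaabbb

SA = [8, 15, 24, 3, 13, 22, 11, 20, 9, 18, 16, 0, 25, 4, 28, 7, 14, 23, 2, 12, 21, 10, 19, 17, 27, 6, 1, 26, 5]
i: (SA[i-1],SA[i]) lcp shared
  1: (8,15) 8 'aabababa'
  2: (15,24) 3 'aab'
  3: (24,3) 5 'aabbb'
  4: (3,13) 1 'a'
  5: (13,22) 5 'abaab'
  6: (22,11) 3 'aba'
  7: (11,20) 7 'ababaab'
  8: (20,9) 5 'ababa'
  9: (9,18) 9 'abababaab'
  10: (18,16) 7 'abababa'
  11: (16,0) 2 'ab'
  12: (0,25) 3 'abb'
  13: (25,4) 4 'abbb'
  14: (4,28) 0 ''
  15: (28,7) 1 'b'
  16: (7,14) 9 'baabababa'
  17: (14,23) 4 'baab'
  18: (23,2) 6 'baabbb'
  19: (2,12) 2 'ba'
  20: (12,21) 6 'babaab'
  21: (21,10) 4 'baba'
  22: (10,19) 8 'bababaab'
  23: (19,17) 6 'bababa'
  24: (17,27) 1 'b'
  25: (27,6) 2 'bb'
  26: (6,1) 5 'bbaab'
  27: (1,26) 2 'bb'
  28: (26,5) 3 'bbb'

n(n+1)/2 = 29·30/2 = 435
Σ LCP = 0 + 8 + 3 + 5 + 1 + 5 + 3 + 7 + 5 + 9 + 7 + 2 + 3 + 4 + 0 + 1 + 9 + 4 + 6 + 2 + 6 + 4 + 8 + 6 + 1 + 2 + 5 + 2 + 3 = 121
distinct = 435 − 121 = 314

314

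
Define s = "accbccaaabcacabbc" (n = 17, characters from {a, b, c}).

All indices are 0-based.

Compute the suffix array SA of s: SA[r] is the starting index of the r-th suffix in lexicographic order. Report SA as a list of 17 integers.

[6, 7, 13, 8, 11, 0, 14, 15, 9, 3, 16, 5, 12, 10, 2, 4, 1]

rank→(start, suffix):
  0 → (6, 'aaabcacabbc')
  1 → (7, 'aabcacabbc')
  2 → (13, 'abbc')
  3 → (8, 'abcacabbc')
  4 → (11, 'acabbc')
  5 → (0, 'accbccaaabcacabbc')
  6 → (14, 'bbc')
  7 → (15, 'bc')
  8 → (9, 'bcacabbc')
  9 → (3, 'bccaaabcacabbc')
  10 → (16, 'c')
  11 → (5, 'caaabcacabbc')
  12 → (12, 'cabbc')
  13 → (10, 'cacabbc')
  14 → (2, 'cbccaaabcacabbc')
  15 → (4, 'ccaaabcacabbc')
  16 → (1, 'ccbccaaabcacabbc')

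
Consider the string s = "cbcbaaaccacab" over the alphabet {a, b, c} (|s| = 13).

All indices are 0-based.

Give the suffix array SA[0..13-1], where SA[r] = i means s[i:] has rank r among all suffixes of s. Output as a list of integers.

[4, 5, 11, 9, 6, 12, 3, 1, 10, 8, 2, 0, 7]

sorted suffixes:
  #0 SA[0]=4  'aaaccacab'
  #1 SA[1]=5  'aaccacab'
  #2 SA[2]=11  'ab'
  #3 SA[3]=9  'acab'
  #4 SA[4]=6  'accacab'
  #5 SA[5]=12  'b'
  #6 SA[6]=3  'baaaccacab'
  #7 SA[7]=1  'bcbaaaccacab'
  #8 SA[8]=10  'cab'
  #9 SA[9]=8  'cacab'
  #10 SA[10]=2  'cbaaaccacab'
  #11 SA[11]=0  'cbcbaaaccacab'
  #12 SA[12]=7  'ccacab'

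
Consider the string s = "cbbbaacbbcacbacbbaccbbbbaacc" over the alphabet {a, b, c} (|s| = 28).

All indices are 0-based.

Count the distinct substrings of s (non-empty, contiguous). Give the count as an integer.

sorted suffixes:
  #0 SA[0]=4  'aacbbcacbacbbaccbbbbaacc'
  #1 SA[1]=24  'aacc'
  #2 SA[2]=10  'acbacbbaccbbbbaacc'
  #3 SA[3]=13  'acbbaccbbbbaacc'
  #4 SA[4]=5  'acbbcacbacbbaccbbbbaacc'
  #5 SA[5]=25  'acc'
  #6 SA[6]=17  'accbbbbaacc'
  #7 SA[7]=3  'baacbbcacbacbbaccbbbbaacc'
  #8 SA[8]=23  'baacc'
  #9 SA[9]=12  'bacbbaccbbbbaacc'
  #10 SA[10]=16  'baccbbbbaacc'
  #11 SA[11]=2  'bbaacbbcacbacbbaccbbbbaacc'
  #12 SA[12]=22  'bbaacc'
  #13 SA[13]=15  'bbaccbbbbaacc'
  #14 SA[14]=1  'bbbaacbbcacbacbbaccbbbbaacc'
  #15 SA[15]=21  'bbbaacc'
  #16 SA[16]=20  'bbbbaacc'
  #17 SA[17]=7  'bbcacbacbbaccbbbbaacc'
  #18 SA[18]=8  'bcacbacbbaccbbbbaacc'
  #19 SA[19]=27  'c'
  #20 SA[20]=9  'cacbacbbaccbbbbaacc'
  #21 SA[21]=11  'cbacbbaccbbbbaacc'
  #22 SA[22]=14  'cbbaccbbbbaacc'
  #23 SA[23]=0  'cbbbaacbbcacbacbbaccbbbbaacc'
  #24 SA[24]=19  'cbbbbaacc'
  #25 SA[25]=6  'cbbcacbacbbaccbbbbaacc'
  #26 SA[26]=26  'cc'
  #27 SA[27]=18  'ccbbbbaacc'

SA = [4, 24, 10, 13, 5, 25, 17, 3, 23, 12, 16, 2, 22, 15, 1, 21, 20, 7, 8, 27, 9, 11, 14, 0, 19, 6, 26, 18]
rank  pair      lcp
   1  s[4:],s[24:]  3  'aac'
   2  s[24:],s[10:]  1  'a'
   3  s[10:],s[13:]  3  'acb'
   4  s[13:],s[5:]  4  'acbb'
   5  s[5:],s[25:]  2  'ac'
   6  s[25:],s[17:]  3  'acc'
   7  s[17:],s[3:]  0  ''
   8  s[3:],s[23:]  4  'baac'
   9  s[23:],s[12:]  2  'ba'
  10  s[12:],s[16:]  3  'bac'
  11  s[16:],s[2:]  1  'b'
  12  s[2:],s[22:]  5  'bbaac'
  13  s[22:],s[15:]  3  'bba'
  14  s[15:],s[1:]  2  'bb'
  15  s[1:],s[21:]  6  'bbbaac'
  16  s[21:],s[20:]  3  'bbb'
  17  s[20:],s[7:]  2  'bb'
  18  s[7:],s[8:]  1  'b'
  19  s[8:],s[27:]  0  ''
  20  s[27:],s[9:]  1  'c'
  21  s[9:],s[11:]  1  'c'
  22  s[11:],s[14:]  2  'cb'
  23  s[14:],s[0:]  3  'cbb'
  24  s[0:],s[19:]  4  'cbbb'
  25  s[19:],s[6:]  3  'cbb'
  26  s[6:],s[26:]  1  'c'
  27  s[26:],s[18:]  2  'cc'

n(n+1)/2 = 28·29/2 = 406
Σ LCP = 0 + 3 + 1 + 3 + 4 + 2 + 3 + 0 + 4 + 2 + 3 + 1 + 5 + 3 + 2 + 6 + 3 + 2 + 1 + 0 + 1 + 1 + 2 + 3 + 4 + 3 + 1 + 2 = 65
distinct = 406 − 65 = 341

341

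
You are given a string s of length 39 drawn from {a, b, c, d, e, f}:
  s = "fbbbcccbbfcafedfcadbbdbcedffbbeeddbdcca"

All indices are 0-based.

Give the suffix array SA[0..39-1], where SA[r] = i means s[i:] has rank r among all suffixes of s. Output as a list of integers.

rank | idx | suffix
   0 |  38 | a
   1 |  17 | adbbdbcedffbbeeddbdcca
   2 |  11 | afedfcadbbdbcedffbbeeddbdcca
   3 |   1 | bbbcccbbfcafedfcadbbdbcedffbbeeddbdcca
   4 |   2 | bbcccbbfcafedfcadbbdbcedffbbeeddbdcca
   5 |  19 | bbdbcedffbbeeddbdcca
   6 |  28 | bbeeddbdcca
   7 |   7 | bbfcafedfcadbbdbcedffbbeeddbdcca
   8 |   3 | bcccbbfcafedfcadbbdbcedffbbeeddbdcca
   9 |  22 | bcedffbbeeddbdcca
  10 |  20 | bdbcedffbbeeddbdcca
  11 |  34 | bdcca
  12 |  29 | beeddbdcca
  13 |   8 | bfcafedfcadbbdbcedffbbeeddbdcca
  14 |  37 | ca
  15 |  16 | cadbbdbcedffbbeeddbdcca
  16 |  10 | cafedfcadbbdbcedffbbeeddbdcca
  17 |   6 | cbbfcafedfcadbbdbcedffbbeeddbdcca
  18 |  36 | cca
  19 |   5 | ccbbfcafedfcadbbdbcedffbbeeddbdcca
  20 |   4 | cccbbfcafedfcadbbdbcedffbbeeddbdcca
  21 |  23 | cedffbbeeddbdcca
  22 |  18 | dbbdbcedffbbeeddbdcca
  23 |  21 | dbcedffbbeeddbdcca
  24 |  33 | dbdcca
  25 |  35 | dcca
  26 |  32 | ddbdcca
  27 |  14 | dfcadbbdbcedffbbeeddbdcca
  28 |  25 | dffbbeeddbdcca
  29 |  31 | eddbdcca
  30 |  13 | edfcadbbdbcedffbbeeddbdcca
  31 |  24 | edffbbeeddbdcca
  32 |  30 | eeddbdcca
  33 |   0 | fbbbcccbbfcafedfcadbbdbcedffbbeeddbdcca
  34 |  27 | fbbeeddbdcca
  35 |  15 | fcadbbdbcedffbbeeddbdcca
  36 |   9 | fcafedfcadbbdbcedffbbeeddbdcca
  37 |  12 | fedfcadbbdbcedffbbeeddbdcca
  38 |  26 | ffbbeeddbdcca

[38, 17, 11, 1, 2, 19, 28, 7, 3, 22, 20, 34, 29, 8, 37, 16, 10, 6, 36, 5, 4, 23, 18, 21, 33, 35, 32, 14, 25, 31, 13, 24, 30, 0, 27, 15, 9, 12, 26]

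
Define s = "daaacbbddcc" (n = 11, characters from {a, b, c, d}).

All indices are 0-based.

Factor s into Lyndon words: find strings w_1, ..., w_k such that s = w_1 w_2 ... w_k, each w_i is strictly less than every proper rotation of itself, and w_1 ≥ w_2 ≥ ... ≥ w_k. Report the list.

["d", "aaacbbddcc"]

emit factor 1: 'd' (i=0, period=1)
emit factor 2: 'aaacbbddcc' (i=1, period=10)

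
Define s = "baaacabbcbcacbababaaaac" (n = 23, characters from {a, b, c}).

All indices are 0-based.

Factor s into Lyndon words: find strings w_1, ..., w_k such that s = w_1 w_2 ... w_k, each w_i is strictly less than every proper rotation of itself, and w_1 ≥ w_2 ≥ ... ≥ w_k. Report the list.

["b", "aaacabbcbcacbabab", "aaaac"]

emit factor 1: 'b' (i=0, period=1)
emit factor 2: 'aaacabbcbcacbabab' (i=1, period=17)
emit factor 3: 'aaaac' (i=18, period=5)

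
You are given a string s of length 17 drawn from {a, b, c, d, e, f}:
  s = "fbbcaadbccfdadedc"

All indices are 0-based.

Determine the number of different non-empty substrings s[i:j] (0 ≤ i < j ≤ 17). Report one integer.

sorted suffixes:
  #0 SA[0]=4  'aadbccfdadedc'
  #1 SA[1]=5  'adbccfdadedc'
  #2 SA[2]=12  'adedc'
  #3 SA[3]=1  'bbcaadbccfdadedc'
  #4 SA[4]=2  'bcaadbccfdadedc'
  #5 SA[5]=7  'bccfdadedc'
  #6 SA[6]=16  'c'
  #7 SA[7]=3  'caadbccfdadedc'
  #8 SA[8]=8  'ccfdadedc'
  #9 SA[9]=9  'cfdadedc'
  #10 SA[10]=11  'dadedc'
  #11 SA[11]=6  'dbccfdadedc'
  #12 SA[12]=15  'dc'
  #13 SA[13]=13  'dedc'
  #14 SA[14]=14  'edc'
  #15 SA[15]=0  'fbbcaadbccfdadedc'
  #16 SA[16]=10  'fdadedc'

SA = [4, 5, 12, 1, 2, 7, 16, 3, 8, 9, 11, 6, 15, 13, 14, 0, 10]
[i] adj suffixes → lcp
  [1] 4/5 → 1 ('a')
  [2] 5/12 → 2 ('ad')
  [3] 12/1 → 0 ('')
  [4] 1/2 → 1 ('b')
  [5] 2/7 → 2 ('bc')
  [6] 7/16 → 0 ('')
  [7] 16/3 → 1 ('c')
  [8] 3/8 → 1 ('c')
  [9] 8/9 → 1 ('c')
  [10] 9/11 → 0 ('')
  [11] 11/6 → 1 ('d')
  [12] 6/15 → 1 ('d')
  [13] 15/13 → 1 ('d')
  [14] 13/14 → 0 ('')
  [15] 14/0 → 0 ('')
  [16] 0/10 → 1 ('f')

n(n+1)/2 = 17·18/2 = 153
Σ LCP = 0 + 1 + 2 + 0 + 1 + 2 + 0 + 1 + 1 + 1 + 0 + 1 + 1 + 1 + 0 + 0 + 1 = 13
distinct = 153 − 13 = 140

140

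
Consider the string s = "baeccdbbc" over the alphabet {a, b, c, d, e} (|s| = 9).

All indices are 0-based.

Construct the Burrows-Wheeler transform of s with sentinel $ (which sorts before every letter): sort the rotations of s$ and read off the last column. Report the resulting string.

rank  rotation    last
    0  $baeccdbbc  c
    1  aeccdbbc$b  b
    2  baeccdbbc$  $
    3  bbc$baeccd  d
    4  bc$baeccdb  b
    5  c$baeccdbb  b
    6  ccdbbc$bae  e
    7  cdbbc$baec  c
    8  dbbc$baecc  c
    9  eccdbbc$ba  a

cb$dbbecca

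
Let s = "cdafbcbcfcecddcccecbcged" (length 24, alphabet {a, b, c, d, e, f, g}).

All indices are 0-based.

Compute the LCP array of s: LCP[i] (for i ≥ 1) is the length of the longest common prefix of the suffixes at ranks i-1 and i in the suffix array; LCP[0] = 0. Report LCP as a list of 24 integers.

[0, 0, 2, 2, 0, 3, 1, 2, 1, 2, 1, 3, 1, 1, 0, 1, 1, 1, 0, 2, 1, 0, 1, 0]

rank→(start, suffix):
  0 → (2, 'afbcbcfcecddcccecbcged')
  1 → (4, 'bcbcfcecddcccecbcged')
  2 → (6, 'bcfcecddcccecbcged')
  3 → (19, 'bcged')
  4 → (5, 'cbcfcecddcccecbcged')
  5 → (18, 'cbcged')
  6 → (14, 'cccecbcged')
  7 → (15, 'ccecbcged')
  8 → (0, 'cdafbcbcfcecddcccecbcged')
  9 → (11, 'cddcccecbcged')
  10 → (16, 'cecbcged')
  11 → (9, 'cecddcccecbcged')
  12 → (7, 'cfcecddcccecbcged')
  13 → (20, 'cged')
  14 → (23, 'd')
  15 → (1, 'dafbcbcfcecddcccecbcged')
  16 → (13, 'dcccecbcged')
  17 → (12, 'ddcccecbcged')
  18 → (17, 'ecbcged')
  19 → (10, 'ecddcccecbcged')
  20 → (22, 'ed')
  21 → (3, 'fbcbcfcecddcccecbcged')
  22 → (8, 'fcecddcccecbcged')
  23 → (21, 'ged')

SA = [2, 4, 6, 19, 5, 18, 14, 15, 0, 11, 16, 9, 7, 20, 23, 1, 13, 12, 17, 10, 22, 3, 8, 21]
i: (SA[i-1],SA[i]) lcp shared
  1: (2,4) 0 ''
  2: (4,6) 2 'bc'
  3: (6,19) 2 'bc'
  4: (19,5) 0 ''
  5: (5,18) 3 'cbc'
  6: (18,14) 1 'c'
  7: (14,15) 2 'cc'
  8: (15,0) 1 'c'
  9: (0,11) 2 'cd'
  10: (11,16) 1 'c'
  11: (16,9) 3 'cec'
  12: (9,7) 1 'c'
  13: (7,20) 1 'c'
  14: (20,23) 0 ''
  15: (23,1) 1 'd'
  16: (1,13) 1 'd'
  17: (13,12) 1 'd'
  18: (12,17) 0 ''
  19: (17,10) 2 'ec'
  20: (10,22) 1 'e'
  21: (22,3) 0 ''
  22: (3,8) 1 'f'
  23: (8,21) 0 ''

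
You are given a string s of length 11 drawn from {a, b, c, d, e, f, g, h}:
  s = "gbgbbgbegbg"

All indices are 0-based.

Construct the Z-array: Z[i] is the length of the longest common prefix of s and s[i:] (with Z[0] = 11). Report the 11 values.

[11, 0, 2, 0, 0, 2, 0, 0, 3, 0, 1]

Z[0]=11
i=1: fresh scan; Z[1]=0
i=2: fresh scan; Z[2]=2 extend→box=[2,4)
i=3: min(r-i=1, Z[1]=0)=0; Z[3]=0
i=4: fresh scan; Z[4]=0
i=5: fresh scan; Z[5]=2 extend→box=[5,7)
i=6: min(r-i=1, Z[1]=0)=0; Z[6]=0
i=7: fresh scan; Z[7]=0
i=8: fresh scan; Z[8]=3 extend→box=[8,11)
i=9: min(r-i=2, Z[1]=0)=0; Z[9]=0
i=10: min(r-i=1, Z[2]=2)=1; Z[10]=1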